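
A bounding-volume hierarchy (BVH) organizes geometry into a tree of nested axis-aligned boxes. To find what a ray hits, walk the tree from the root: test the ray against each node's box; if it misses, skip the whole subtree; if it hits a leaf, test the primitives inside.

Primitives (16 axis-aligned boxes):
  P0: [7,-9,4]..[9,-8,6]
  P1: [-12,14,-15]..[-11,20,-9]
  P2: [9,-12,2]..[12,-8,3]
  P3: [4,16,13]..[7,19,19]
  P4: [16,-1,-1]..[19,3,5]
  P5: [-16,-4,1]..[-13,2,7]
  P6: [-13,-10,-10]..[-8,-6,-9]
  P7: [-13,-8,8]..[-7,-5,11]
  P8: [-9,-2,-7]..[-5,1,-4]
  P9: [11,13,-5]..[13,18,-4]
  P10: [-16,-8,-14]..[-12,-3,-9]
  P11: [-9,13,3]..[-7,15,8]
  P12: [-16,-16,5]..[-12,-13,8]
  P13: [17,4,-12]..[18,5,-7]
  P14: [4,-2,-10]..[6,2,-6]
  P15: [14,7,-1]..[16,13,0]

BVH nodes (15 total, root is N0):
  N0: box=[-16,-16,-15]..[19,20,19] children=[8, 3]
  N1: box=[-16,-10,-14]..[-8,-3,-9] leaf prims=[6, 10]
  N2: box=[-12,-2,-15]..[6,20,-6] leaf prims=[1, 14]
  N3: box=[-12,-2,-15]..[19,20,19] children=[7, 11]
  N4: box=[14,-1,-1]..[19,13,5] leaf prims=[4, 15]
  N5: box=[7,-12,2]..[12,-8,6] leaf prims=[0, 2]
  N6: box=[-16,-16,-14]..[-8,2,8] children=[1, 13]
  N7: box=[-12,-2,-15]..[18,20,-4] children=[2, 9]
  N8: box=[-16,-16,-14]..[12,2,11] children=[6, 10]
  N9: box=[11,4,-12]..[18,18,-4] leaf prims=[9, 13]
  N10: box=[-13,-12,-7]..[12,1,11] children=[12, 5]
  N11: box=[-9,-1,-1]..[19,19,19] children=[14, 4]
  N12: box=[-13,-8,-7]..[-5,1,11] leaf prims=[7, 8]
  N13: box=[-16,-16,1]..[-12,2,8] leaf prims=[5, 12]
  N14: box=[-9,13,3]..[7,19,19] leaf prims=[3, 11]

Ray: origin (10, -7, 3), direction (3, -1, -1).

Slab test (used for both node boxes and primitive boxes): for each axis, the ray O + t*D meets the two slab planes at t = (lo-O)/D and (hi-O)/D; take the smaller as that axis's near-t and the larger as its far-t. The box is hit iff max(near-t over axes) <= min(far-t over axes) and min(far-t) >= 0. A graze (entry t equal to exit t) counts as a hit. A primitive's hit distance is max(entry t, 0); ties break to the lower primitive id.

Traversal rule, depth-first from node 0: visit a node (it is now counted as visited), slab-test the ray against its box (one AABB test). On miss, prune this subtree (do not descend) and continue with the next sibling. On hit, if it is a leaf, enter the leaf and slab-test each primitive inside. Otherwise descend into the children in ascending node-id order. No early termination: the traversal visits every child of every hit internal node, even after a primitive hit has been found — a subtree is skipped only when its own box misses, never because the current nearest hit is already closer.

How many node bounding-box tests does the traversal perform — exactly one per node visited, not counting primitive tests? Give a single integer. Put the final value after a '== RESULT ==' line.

Traverse from the root:
N0 x:[-26/3,3] y:[-27,9] z:[-16,18] -> hit [-26/3,3], descend [3, 8]
  N3 x:[-22/3,3] y:[-27,-5] z:[-16,18] -> miss, prune
  N8 x:[-26/3,2/3] y:[-9,9] z:[-8,17] -> hit [-8,2/3], descend [6, 10]
    N6 x:[-26/3,-6] y:[-9,9] z:[-5,17] -> miss, prune
    N10 x:[-23/3,2/3] y:[-8,5] z:[-8,10] -> hit [-23/3,2/3], descend [5, 12]
      N5 x:[-1,2/3] y:[1,5] z:[-3,1] -> miss, prune
      N12 x:[-23/3,-5] y:[-8,1] z:[-8,10] -> miss, prune

7 AABB tests over nodes [0, 3, 8, 6, 10, 5, 12]; 0 leaves entered; closest miss.

== RESULT ==
7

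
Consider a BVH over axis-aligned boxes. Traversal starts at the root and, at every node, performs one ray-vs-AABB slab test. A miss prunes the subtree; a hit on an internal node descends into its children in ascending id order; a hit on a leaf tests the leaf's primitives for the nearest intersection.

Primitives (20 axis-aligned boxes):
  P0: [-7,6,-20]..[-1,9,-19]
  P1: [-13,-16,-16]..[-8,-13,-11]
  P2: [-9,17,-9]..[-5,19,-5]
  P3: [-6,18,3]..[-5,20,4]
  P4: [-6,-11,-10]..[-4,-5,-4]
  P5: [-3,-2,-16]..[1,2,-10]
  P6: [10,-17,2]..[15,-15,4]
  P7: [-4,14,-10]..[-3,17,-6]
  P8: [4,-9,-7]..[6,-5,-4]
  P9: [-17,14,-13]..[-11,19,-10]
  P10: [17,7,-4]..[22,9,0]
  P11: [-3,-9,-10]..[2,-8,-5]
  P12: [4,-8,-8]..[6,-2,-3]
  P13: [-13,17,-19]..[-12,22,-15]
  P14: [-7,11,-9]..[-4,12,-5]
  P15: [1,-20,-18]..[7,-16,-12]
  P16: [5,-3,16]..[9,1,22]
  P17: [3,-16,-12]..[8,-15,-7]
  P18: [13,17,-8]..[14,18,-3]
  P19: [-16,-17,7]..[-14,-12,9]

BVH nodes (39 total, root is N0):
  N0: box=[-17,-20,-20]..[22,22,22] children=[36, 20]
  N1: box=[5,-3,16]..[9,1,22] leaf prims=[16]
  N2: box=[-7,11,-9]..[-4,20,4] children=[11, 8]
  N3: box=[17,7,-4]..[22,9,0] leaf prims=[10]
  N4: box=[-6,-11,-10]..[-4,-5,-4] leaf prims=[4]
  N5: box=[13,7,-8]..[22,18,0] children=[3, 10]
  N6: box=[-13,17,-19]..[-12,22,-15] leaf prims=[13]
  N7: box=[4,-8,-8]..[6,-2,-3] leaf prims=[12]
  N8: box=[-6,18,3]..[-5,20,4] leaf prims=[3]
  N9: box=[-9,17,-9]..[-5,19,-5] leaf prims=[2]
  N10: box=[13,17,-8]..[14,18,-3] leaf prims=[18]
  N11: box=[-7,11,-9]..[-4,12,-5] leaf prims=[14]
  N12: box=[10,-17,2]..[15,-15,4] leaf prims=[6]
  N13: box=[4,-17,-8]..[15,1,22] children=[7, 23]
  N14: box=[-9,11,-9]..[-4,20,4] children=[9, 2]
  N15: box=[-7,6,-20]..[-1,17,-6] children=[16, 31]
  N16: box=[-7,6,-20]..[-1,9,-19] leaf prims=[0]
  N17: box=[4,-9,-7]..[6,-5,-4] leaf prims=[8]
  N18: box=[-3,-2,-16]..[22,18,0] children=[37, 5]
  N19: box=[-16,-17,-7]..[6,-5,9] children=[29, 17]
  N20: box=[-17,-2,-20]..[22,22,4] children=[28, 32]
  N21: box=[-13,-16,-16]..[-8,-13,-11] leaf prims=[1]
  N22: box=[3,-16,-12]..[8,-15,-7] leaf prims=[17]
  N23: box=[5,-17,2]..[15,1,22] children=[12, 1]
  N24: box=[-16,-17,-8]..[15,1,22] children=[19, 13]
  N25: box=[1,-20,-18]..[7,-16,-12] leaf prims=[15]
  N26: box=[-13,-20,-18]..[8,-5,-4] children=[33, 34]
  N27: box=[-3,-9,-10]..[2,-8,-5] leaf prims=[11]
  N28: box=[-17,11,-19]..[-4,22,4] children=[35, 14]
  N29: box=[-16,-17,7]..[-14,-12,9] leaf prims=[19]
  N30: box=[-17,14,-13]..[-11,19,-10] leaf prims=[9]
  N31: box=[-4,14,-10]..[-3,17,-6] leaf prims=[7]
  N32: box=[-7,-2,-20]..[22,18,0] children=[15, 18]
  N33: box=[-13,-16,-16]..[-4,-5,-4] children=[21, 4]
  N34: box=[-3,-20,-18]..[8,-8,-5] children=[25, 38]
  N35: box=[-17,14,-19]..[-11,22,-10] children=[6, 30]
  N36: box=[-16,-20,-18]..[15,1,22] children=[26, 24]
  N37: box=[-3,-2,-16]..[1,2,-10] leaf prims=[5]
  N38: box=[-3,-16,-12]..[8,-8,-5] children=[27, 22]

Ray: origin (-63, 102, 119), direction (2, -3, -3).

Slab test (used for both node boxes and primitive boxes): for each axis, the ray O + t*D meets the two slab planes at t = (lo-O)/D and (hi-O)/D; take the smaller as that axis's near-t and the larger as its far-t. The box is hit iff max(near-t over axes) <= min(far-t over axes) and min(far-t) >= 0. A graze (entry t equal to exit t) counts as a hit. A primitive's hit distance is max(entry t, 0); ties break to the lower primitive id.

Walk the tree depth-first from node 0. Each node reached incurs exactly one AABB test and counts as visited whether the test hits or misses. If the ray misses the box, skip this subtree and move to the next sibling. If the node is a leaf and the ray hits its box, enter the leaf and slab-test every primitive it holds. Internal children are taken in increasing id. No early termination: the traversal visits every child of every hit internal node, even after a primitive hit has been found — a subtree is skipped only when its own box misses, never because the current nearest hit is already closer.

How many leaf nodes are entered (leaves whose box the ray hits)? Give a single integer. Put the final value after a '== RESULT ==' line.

Traverse from the root:
N0 x:[23,85/2] y:[80/3,122/3] z:[97/3,139/3] -> hit [97/3,122/3], descend [20, 36]
  N20 x:[23,85/2] y:[80/3,104/3] z:[115/3,139/3] -> miss, prune
  N36 x:[47/2,39] y:[101/3,122/3] z:[97/3,137/3] -> hit [101/3,39], descend [24, 26]
    N24 x:[47/2,39] y:[101/3,119/3] z:[97/3,127/3] -> hit [101/3,39], descend [13, 19]
      N13 x:[67/2,39] y:[101/3,119/3] z:[97/3,127/3] -> hit [101/3,39], descend [7, 23]
        N7 x:[67/2,69/2] y:[104/3,110/3] z:[122/3,127/3] -> miss, prune
        N23 x:[34,39] y:[101/3,119/3] z:[97/3,39] -> hit [34,39], descend [1, 12]
          N1 x:[34,36] y:[101/3,35] z:[97/3,103/3] -> hit [34,103/3] leaf, test {P16@t=34}
          N12 x:[73/2,39] y:[39,119/3] z:[115/3,39] -> hit [39,39] leaf, test {P6@t=39}
      N19 x:[47/2,69/2] y:[107/3,119/3] z:[110/3,42] -> miss, prune
    N26 x:[25,71/2] y:[107/3,122/3] z:[41,137/3] -> miss, prune

order=[0, 20, 36, 24, 13, 7, 23, 1, 12, 19, 26]  |boxes|=11  |leaves|=2  hit=P16

== RESULT ==
2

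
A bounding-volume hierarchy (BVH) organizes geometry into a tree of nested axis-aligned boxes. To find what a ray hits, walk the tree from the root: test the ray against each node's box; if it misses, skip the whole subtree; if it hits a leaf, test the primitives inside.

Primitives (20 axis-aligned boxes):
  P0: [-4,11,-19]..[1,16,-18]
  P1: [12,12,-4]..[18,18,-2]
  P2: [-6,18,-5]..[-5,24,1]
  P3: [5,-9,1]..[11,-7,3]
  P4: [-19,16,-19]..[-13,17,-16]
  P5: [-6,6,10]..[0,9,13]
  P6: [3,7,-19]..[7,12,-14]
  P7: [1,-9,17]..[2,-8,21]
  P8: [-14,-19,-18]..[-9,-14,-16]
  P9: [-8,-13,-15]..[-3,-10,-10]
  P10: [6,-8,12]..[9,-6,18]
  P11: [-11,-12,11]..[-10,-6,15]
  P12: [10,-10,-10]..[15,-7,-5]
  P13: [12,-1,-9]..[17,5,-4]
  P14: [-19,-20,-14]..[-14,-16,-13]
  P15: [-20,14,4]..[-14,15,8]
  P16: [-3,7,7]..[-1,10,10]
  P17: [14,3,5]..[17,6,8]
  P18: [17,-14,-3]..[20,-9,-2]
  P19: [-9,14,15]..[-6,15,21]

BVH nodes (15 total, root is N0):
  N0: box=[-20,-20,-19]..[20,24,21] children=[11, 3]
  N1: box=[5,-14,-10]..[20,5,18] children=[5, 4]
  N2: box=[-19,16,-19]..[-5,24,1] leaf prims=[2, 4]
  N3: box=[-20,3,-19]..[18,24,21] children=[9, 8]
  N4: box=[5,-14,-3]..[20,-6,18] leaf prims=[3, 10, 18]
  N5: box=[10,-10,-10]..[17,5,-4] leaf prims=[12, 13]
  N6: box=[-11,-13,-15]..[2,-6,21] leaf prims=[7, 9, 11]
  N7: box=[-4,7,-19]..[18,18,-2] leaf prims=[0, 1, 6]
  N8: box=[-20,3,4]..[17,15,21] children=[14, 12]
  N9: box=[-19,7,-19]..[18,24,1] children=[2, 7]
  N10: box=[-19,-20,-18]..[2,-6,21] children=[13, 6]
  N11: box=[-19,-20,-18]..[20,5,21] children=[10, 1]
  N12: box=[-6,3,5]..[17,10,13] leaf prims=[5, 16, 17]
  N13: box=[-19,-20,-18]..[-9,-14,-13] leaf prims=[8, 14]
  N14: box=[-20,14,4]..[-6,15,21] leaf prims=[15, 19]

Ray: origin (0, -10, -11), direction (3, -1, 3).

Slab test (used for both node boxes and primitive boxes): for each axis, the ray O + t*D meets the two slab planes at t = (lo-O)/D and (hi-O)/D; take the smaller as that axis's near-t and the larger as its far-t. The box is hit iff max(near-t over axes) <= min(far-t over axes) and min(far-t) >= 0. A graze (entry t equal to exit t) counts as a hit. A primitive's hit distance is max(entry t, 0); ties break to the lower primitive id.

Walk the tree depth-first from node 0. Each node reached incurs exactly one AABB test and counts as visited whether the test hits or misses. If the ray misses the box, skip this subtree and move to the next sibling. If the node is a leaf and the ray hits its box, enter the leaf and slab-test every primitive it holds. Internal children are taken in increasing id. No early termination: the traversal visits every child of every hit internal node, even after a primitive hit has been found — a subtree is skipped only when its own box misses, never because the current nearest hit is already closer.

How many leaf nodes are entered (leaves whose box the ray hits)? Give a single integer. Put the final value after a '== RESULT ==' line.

Trace the traversal:
N0 x:[-20/3,20/3] y:[-34,10] z:[-8/3,32/3] -> hit [-8/3,20/3], descend [3, 11]
  N3 x:[-20/3,6] y:[-34,-13] z:[-8/3,32/3] -> miss, prune
  N11 x:[-19/3,20/3] y:[-15,10] z:[-7/3,32/3] -> hit [-7/3,20/3], descend [1, 10]
    N1 x:[5/3,20/3] y:[-15,4] z:[1/3,29/3] -> hit [5/3,4], descend [4, 5]
      N4 x:[5/3,20/3] y:[-4,4] z:[8/3,29/3] -> hit [8/3,4] leaf, test {P3(miss), P10(miss), P18(miss)}
      N5 x:[10/3,17/3] y:[-15,0] z:[1/3,7/3] -> miss, prune
    N10 x:[-19/3,2/3] y:[-4,10] z:[-7/3,32/3] -> hit [-7/3,2/3], descend [6, 13]
      N6 x:[-11/3,2/3] y:[-4,3] z:[-4/3,32/3] -> hit [-4/3,2/3] leaf, test {P7(miss), P9(miss), P11(miss)}
      N13 x:[-19/3,-3] y:[4,10] z:[-7/3,-2/3] -> miss, prune

Visited [0, 3, 11, 1, 4, 5, 10, 6, 13]. Tests: 9 box, 2 leaf. Nearest: miss.

== RESULT ==
2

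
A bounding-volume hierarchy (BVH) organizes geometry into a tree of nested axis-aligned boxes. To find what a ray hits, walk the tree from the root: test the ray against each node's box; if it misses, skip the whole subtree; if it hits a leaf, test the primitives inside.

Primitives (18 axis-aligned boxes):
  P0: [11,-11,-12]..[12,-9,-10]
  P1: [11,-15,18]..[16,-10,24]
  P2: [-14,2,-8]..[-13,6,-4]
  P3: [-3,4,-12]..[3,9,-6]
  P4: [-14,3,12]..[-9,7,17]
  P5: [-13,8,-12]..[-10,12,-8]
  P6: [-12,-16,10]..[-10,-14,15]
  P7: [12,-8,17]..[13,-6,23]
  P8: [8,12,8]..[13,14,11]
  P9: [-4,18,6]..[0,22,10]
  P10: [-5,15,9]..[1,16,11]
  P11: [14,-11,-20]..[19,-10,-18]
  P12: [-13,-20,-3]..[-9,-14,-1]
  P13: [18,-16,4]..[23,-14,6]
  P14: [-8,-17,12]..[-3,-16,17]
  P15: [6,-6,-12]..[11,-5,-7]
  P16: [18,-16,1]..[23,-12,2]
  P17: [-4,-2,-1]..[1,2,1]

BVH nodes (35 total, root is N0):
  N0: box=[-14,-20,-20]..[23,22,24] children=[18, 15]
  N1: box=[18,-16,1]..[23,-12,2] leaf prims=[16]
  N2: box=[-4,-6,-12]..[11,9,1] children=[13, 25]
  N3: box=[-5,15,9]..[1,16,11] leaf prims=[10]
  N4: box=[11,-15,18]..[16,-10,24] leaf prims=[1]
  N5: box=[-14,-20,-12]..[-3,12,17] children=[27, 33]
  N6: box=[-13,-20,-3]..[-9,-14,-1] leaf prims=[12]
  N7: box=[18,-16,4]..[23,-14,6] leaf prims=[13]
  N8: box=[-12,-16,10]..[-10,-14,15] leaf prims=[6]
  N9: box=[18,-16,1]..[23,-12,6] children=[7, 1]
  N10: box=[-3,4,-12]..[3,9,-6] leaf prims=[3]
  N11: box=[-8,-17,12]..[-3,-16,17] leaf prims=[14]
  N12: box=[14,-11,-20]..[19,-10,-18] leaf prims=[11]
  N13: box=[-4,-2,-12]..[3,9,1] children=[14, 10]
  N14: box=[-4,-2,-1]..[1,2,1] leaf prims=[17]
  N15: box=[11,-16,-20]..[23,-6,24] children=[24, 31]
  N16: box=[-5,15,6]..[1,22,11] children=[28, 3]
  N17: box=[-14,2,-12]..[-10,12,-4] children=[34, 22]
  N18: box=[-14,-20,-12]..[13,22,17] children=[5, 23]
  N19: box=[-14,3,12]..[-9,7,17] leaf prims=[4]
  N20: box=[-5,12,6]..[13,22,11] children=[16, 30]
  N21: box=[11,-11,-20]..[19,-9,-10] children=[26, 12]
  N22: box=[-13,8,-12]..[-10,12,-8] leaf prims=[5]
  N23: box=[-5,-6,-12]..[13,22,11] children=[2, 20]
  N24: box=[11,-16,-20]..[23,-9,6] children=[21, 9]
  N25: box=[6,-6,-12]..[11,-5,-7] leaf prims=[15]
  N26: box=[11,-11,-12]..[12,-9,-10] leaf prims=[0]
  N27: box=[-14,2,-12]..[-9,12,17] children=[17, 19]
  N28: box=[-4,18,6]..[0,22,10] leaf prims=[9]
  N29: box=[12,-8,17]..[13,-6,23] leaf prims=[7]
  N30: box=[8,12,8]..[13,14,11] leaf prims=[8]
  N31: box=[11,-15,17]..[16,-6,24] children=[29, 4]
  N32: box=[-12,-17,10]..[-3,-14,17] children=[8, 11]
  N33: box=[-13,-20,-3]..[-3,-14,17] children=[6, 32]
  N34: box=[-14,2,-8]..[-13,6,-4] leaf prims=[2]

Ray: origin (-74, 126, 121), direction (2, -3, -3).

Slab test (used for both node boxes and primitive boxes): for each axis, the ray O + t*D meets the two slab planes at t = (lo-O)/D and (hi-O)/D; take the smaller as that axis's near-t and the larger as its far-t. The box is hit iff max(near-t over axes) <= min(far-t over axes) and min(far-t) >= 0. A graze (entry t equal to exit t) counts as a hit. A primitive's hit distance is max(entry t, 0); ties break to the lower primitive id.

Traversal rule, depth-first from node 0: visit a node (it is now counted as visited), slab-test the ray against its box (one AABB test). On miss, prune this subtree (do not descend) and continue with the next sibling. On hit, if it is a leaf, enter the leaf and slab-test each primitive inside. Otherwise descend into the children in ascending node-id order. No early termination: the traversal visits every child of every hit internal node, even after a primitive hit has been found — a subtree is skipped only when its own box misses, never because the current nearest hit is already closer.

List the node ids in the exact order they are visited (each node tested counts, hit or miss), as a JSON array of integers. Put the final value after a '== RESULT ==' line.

Trace the traversal:
N0 x:[30,97/2] y:[104/3,146/3] z:[97/3,47] -> hit [104/3,47], descend [15, 18]
  N15 x:[85/2,97/2] y:[44,142/3] z:[97/3,47] -> hit [44,47], descend [24, 31]
    N24 x:[85/2,97/2] y:[45,142/3] z:[115/3,47] -> hit [45,47], descend [9, 21]
      N9 x:[46,97/2] y:[46,142/3] z:[115/3,40] -> miss, prune
      N21 x:[85/2,93/2] y:[45,137/3] z:[131/3,47] -> hit [45,137/3], descend [12, 26]
        N12 x:[44,93/2] y:[136/3,137/3] z:[139/3,47] -> miss, prune
        N26 x:[85/2,43] y:[45,137/3] z:[131/3,133/3] -> miss, prune
    N31 x:[85/2,45] y:[44,47] z:[97/3,104/3] -> miss, prune
  N18 x:[30,87/2] y:[104/3,146/3] z:[104/3,133/3] -> hit [104/3,87/2], descend [5, 23]
    N5 x:[30,71/2] y:[38,146/3] z:[104/3,133/3] -> miss, prune
    N23 x:[69/2,87/2] y:[104/3,44] z:[110/3,133/3] -> hit [110/3,87/2], descend [2, 20]
      N2 x:[35,85/2] y:[39,44] z:[40,133/3] -> hit [40,85/2], descend [13, 25]
        N13 x:[35,77/2] y:[39,128/3] z:[40,133/3] -> miss, prune
        N25 x:[40,85/2] y:[131/3,44] z:[128/3,133/3] -> miss, prune
      N20 x:[69/2,87/2] y:[104/3,38] z:[110/3,115/3] -> hit [110/3,38], descend [16, 30]
        N16 x:[69/2,75/2] y:[104/3,37] z:[110/3,115/3] -> hit [110/3,37], descend [3, 28]
          N3 x:[69/2,75/2] y:[110/3,37] z:[110/3,112/3] -> hit [110/3,37] leaf, test {P10@t=110/3}
          N28 x:[35,37] y:[104/3,36] z:[37,115/3] -> miss, prune
        N30 x:[41,87/2] y:[112/3,38] z:[110/3,113/3] -> miss, prune

Summary -> nodes [0, 15, 24, 9, 21, 12, 26, 31, 18, 5, 23, 2, 13, 25, 20, 16, 3, 28, 30]; box-tests=19; leaf-entries=1; first=P10

== RESULT ==
[0, 15, 24, 9, 21, 12, 26, 31, 18, 5, 23, 2, 13, 25, 20, 16, 3, 28, 30]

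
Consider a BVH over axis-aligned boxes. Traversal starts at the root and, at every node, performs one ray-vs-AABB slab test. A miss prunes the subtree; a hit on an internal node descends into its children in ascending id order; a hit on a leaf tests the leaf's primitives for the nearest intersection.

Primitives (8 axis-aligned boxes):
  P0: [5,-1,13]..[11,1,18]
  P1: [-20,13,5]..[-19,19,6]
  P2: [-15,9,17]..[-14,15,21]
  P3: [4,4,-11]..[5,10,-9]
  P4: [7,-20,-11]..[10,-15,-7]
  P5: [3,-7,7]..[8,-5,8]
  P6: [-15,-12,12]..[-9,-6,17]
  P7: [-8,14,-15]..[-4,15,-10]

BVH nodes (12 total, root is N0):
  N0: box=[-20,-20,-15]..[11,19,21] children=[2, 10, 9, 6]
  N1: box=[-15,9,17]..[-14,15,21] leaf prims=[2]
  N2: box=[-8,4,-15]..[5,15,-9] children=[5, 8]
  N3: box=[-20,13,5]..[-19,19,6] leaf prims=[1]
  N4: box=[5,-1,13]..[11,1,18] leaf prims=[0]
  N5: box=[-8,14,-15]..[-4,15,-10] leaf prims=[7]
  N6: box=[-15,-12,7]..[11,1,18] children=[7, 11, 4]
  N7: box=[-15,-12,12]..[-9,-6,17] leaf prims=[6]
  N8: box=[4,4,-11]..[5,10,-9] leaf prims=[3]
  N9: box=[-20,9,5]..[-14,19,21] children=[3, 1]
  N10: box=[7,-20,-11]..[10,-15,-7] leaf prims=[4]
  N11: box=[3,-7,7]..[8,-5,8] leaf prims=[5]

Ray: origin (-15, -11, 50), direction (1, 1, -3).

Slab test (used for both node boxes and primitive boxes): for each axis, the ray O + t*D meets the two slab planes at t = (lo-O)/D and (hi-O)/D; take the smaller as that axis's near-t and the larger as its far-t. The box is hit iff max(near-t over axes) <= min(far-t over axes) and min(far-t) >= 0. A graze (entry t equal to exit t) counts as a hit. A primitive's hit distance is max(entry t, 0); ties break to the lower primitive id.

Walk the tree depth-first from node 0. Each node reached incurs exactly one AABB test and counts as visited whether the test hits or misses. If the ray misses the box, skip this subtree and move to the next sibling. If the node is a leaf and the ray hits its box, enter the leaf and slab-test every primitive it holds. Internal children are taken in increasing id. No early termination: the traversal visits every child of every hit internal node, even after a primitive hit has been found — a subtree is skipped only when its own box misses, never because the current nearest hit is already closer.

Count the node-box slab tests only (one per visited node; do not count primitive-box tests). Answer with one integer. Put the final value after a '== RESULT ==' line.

Walk:
N0 x:[-5,26] y:[-9,30] z:[29/3,65/3] -> hit [29/3,65/3], descend [2, 6, 9, 10]
  N2 x:[7,20] y:[15,26] z:[59/3,65/3] -> hit [59/3,20], descend [5, 8]
    N5 x:[7,11] y:[25,26] z:[20,65/3] -> miss, prune
    N8 x:[19,20] y:[15,21] z:[59/3,61/3] -> hit [59/3,20] leaf, test {P3@t=59/3}
  N6 x:[0,26] y:[-1,12] z:[32/3,43/3] -> hit [32/3,12], descend [4, 7, 11]
    N4 x:[20,26] y:[10,12] z:[32/3,37/3] -> miss, prune
    N7 x:[0,6] y:[-1,5] z:[11,38/3] -> miss, prune
    N11 x:[18,23] y:[4,6] z:[14,43/3] -> miss, prune
  N9 x:[-5,1] y:[20,30] z:[29/3,15] -> miss, prune
  N10 x:[22,25] y:[-9,-4] z:[19,61/3] -> miss, prune

order=[0, 2, 5, 8, 6, 4, 7, 11, 9, 10]  |boxes|=10  |leaves|=1  hit=P3

== RESULT ==
10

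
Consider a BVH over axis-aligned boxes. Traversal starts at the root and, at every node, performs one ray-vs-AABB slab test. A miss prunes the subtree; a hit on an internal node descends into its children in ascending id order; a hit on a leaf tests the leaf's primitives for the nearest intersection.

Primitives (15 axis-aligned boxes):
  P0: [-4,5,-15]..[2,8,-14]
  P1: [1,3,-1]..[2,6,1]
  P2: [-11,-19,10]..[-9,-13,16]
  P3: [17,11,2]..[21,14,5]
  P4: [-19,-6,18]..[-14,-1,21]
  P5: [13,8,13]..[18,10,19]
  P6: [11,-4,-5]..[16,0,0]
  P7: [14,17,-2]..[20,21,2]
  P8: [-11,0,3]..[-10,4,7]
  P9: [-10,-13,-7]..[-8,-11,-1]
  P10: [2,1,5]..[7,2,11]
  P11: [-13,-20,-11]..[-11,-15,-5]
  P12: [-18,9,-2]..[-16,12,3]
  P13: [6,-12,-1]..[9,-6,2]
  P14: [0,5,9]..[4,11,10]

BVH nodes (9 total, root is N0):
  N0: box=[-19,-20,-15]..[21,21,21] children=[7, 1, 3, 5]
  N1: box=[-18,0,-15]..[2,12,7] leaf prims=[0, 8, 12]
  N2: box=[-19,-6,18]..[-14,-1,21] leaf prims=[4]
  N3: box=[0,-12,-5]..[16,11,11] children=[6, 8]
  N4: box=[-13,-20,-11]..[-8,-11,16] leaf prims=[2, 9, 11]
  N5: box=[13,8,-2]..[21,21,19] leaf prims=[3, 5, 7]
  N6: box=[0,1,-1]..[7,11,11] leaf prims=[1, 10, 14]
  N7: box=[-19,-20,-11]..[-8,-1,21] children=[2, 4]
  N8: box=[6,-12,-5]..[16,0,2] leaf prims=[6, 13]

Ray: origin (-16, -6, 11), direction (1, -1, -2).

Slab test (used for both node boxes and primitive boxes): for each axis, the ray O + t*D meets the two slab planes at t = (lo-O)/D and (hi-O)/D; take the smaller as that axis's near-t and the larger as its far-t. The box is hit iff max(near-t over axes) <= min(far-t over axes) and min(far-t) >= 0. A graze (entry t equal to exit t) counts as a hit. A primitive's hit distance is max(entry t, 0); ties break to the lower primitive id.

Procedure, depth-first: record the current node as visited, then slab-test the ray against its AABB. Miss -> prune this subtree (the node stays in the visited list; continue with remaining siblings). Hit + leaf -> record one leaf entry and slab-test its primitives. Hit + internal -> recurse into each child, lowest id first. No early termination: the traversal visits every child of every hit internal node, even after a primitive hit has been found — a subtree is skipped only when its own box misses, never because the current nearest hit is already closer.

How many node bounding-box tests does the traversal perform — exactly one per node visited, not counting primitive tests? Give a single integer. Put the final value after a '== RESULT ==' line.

Traverse from the root:
N0 x:[-3,37] y:[-27,14] z:[-5,13] -> hit [-3,13], descend [1, 3, 5, 7]
  N1 x:[-2,18] y:[-18,-6] z:[2,13] -> miss, prune
  N3 x:[16,32] y:[-17,6] z:[0,8] -> miss, prune
  N5 x:[29,37] y:[-27,-14] z:[-4,13/2] -> miss, prune
  N7 x:[-3,8] y:[-5,14] z:[-5,11] -> hit [-3,8], descend [2, 4]
    N2 x:[-3,2] y:[-5,0] z:[-5,-7/2] -> miss, prune
    N4 x:[3,8] y:[5,14] z:[-5/2,11] -> hit [5,8] leaf, test {P2(miss), P9@t=6, P11(miss)}

Visited [0, 1, 3, 5, 7, 2, 4]. Tests: 7 box, 1 leaf. Nearest: P9.

== RESULT ==
7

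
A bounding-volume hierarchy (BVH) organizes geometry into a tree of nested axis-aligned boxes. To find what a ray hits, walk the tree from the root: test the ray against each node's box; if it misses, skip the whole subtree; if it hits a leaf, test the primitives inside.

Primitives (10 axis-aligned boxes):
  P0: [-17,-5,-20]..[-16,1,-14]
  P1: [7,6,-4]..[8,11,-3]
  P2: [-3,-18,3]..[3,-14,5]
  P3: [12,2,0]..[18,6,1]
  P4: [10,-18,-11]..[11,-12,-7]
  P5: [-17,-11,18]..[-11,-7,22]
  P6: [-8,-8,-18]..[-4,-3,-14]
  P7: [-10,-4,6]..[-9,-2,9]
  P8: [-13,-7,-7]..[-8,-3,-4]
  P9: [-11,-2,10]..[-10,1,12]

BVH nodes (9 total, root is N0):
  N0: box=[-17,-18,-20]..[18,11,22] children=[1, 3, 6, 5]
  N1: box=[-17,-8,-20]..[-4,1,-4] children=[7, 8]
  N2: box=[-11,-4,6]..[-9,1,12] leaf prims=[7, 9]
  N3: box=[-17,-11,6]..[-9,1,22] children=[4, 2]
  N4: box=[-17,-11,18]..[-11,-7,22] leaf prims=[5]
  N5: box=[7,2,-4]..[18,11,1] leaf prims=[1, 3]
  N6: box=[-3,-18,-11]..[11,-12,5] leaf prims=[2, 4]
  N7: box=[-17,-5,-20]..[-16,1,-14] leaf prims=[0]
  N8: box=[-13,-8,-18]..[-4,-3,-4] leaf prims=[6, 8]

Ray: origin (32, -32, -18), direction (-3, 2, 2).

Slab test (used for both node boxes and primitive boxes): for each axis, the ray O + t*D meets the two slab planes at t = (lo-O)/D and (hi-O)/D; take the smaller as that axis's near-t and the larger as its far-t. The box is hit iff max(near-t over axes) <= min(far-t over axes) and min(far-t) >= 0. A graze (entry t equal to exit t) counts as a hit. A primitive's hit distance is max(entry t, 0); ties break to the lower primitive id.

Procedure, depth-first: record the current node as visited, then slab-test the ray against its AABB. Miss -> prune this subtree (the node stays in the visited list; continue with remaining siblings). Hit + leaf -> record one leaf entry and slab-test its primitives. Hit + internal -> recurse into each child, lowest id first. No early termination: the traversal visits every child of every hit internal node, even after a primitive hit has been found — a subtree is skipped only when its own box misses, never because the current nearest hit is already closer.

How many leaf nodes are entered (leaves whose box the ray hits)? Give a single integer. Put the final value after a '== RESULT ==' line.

Walk:
N0 x:[14/3,49/3] y:[7,43/2] z:[-1,20] -> hit [7,49/3], descend [1, 3, 5, 6]
  N1 x:[12,49/3] y:[12,33/2] z:[-1,7] -> miss, prune
  N3 x:[41/3,49/3] y:[21/2,33/2] z:[12,20] -> hit [41/3,49/3], descend [2, 4]
    N2 x:[41/3,43/3] y:[14,33/2] z:[12,15] -> hit [14,43/3] leaf, test {P7(miss), P9(miss)}
    N4 x:[43/3,49/3] y:[21/2,25/2] z:[18,20] -> miss, prune
  N5 x:[14/3,25/3] y:[17,43/2] z:[7,19/2] -> miss, prune
  N6 x:[7,35/3] y:[7,10] z:[7/2,23/2] -> hit [7,10] leaf, test {P2(miss), P4(miss)}

order=[0, 1, 3, 2, 4, 5, 6]  |boxes|=7  |leaves|=2  hit=miss

== RESULT ==
2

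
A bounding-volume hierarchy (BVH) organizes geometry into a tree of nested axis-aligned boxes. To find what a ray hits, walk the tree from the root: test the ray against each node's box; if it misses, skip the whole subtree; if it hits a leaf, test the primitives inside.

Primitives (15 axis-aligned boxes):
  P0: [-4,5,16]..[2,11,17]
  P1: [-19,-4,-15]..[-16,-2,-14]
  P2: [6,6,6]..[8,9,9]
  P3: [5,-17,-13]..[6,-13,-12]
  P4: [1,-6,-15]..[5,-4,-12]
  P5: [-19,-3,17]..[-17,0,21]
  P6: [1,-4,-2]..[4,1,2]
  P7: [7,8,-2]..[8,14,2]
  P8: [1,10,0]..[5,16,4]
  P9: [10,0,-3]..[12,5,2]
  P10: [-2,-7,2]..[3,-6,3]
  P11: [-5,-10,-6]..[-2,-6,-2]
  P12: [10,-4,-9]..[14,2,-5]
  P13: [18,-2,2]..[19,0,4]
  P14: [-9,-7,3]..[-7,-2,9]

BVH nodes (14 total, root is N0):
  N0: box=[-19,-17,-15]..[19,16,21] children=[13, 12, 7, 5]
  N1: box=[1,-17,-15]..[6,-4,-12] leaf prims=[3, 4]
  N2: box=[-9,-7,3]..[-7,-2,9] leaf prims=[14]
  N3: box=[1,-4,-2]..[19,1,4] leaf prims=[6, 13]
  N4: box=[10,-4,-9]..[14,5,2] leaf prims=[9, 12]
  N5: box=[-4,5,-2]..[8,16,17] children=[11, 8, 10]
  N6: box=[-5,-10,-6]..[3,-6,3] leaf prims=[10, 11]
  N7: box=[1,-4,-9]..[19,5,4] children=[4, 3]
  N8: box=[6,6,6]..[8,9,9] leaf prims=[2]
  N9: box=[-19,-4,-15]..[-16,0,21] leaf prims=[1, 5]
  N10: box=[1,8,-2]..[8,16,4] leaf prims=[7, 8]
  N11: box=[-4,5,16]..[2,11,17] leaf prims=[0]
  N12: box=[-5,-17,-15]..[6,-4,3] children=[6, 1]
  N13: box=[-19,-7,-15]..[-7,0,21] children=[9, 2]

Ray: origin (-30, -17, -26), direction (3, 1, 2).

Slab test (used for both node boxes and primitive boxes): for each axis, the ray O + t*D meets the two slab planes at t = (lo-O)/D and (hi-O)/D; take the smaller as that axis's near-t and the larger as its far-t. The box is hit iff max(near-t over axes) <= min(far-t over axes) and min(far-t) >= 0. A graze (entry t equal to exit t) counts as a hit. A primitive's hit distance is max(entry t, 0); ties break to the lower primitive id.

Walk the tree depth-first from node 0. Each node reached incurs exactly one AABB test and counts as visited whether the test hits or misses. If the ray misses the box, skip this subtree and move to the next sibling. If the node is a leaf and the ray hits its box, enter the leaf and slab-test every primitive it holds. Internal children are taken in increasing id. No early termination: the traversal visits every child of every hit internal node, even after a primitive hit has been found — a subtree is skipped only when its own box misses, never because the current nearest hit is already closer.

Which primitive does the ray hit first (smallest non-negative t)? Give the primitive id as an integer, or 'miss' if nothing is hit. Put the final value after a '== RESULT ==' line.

Trace the traversal:
N0 x:[11/3,49/3] y:[0,33] z:[11/2,47/2] -> hit [11/2,49/3], descend [5, 7, 12, 13]
  N5 x:[26/3,38/3] y:[22,33] z:[12,43/2] -> miss, prune
  N7 x:[31/3,49/3] y:[13,22] z:[17/2,15] -> hit [13,15], descend [3, 4]
    N3 x:[31/3,49/3] y:[13,18] z:[12,15] -> hit [13,15] leaf, test {P6(miss), P13(miss)}
    N4 x:[40/3,44/3] y:[13,22] z:[17/2,14] -> hit [40/3,14] leaf, test {P9(miss), P12(miss)}
  N12 x:[25/3,12] y:[0,13] z:[11/2,29/2] -> hit [25/3,12], descend [1, 6]
    N1 x:[31/3,12] y:[0,13] z:[11/2,7] -> miss, prune
    N6 x:[25/3,11] y:[7,11] z:[10,29/2] -> hit [10,11] leaf, test {P10(miss), P11(miss)}
  N13 x:[11/3,23/3] y:[10,17] z:[11/2,47/2] -> miss, prune

9 AABB tests over nodes [0, 5, 7, 3, 4, 12, 1, 6, 13]; 3 leaves entered; closest miss.

== RESULT ==
miss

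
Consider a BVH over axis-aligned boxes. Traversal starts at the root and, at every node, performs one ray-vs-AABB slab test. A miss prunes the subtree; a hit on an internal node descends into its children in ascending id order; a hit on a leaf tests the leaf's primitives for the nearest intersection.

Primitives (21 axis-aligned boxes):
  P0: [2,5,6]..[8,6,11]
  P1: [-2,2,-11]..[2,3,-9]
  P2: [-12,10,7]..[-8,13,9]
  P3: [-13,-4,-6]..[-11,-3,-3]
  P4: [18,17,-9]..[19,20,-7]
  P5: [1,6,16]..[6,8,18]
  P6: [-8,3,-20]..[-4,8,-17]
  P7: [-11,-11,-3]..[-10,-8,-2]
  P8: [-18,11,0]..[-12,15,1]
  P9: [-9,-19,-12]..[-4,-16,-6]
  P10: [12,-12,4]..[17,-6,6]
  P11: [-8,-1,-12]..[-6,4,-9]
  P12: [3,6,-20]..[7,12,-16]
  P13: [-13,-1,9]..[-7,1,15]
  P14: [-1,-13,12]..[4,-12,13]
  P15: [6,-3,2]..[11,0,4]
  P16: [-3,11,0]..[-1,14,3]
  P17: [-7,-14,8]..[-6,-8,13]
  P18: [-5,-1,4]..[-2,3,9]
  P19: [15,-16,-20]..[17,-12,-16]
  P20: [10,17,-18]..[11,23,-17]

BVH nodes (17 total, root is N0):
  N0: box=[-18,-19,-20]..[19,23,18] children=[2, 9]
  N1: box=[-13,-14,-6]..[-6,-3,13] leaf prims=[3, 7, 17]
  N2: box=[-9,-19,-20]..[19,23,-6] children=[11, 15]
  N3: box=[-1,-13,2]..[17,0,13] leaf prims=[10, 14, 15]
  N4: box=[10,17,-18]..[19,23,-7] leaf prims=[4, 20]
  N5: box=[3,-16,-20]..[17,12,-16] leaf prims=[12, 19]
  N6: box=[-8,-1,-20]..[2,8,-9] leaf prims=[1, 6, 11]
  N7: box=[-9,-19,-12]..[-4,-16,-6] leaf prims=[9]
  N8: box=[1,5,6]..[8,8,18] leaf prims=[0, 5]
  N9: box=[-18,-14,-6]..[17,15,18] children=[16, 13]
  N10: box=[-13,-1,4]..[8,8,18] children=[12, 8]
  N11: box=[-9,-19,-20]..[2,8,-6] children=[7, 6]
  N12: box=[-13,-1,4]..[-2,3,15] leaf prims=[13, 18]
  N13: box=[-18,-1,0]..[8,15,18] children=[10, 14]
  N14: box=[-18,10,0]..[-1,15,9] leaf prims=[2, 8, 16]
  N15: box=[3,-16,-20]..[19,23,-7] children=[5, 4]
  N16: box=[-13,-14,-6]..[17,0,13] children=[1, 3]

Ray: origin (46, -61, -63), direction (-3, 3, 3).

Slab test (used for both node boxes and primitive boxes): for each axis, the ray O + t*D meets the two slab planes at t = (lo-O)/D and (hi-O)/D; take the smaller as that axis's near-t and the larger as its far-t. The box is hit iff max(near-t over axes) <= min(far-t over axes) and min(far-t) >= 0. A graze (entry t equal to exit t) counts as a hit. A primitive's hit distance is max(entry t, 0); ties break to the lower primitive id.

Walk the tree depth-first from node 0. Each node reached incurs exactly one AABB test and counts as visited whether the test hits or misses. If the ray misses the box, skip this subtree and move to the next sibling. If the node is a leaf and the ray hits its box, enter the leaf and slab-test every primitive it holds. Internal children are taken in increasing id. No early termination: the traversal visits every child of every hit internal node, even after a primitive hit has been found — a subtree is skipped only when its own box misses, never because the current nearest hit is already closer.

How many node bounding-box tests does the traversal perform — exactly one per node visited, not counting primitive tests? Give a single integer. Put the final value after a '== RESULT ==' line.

Walk:
N0 x:[9,64/3] y:[14,28] z:[43/3,27] -> hit [43/3,64/3], descend [2, 9]
  N2 x:[9,55/3] y:[14,28] z:[43/3,19] -> hit [43/3,55/3], descend [11, 15]
    N11 x:[44/3,55/3] y:[14,23] z:[43/3,19] -> hit [44/3,55/3], descend [6, 7]
      N6 x:[44/3,18] y:[20,23] z:[43/3,18] -> miss, prune
      N7 x:[50/3,55/3] y:[14,15] z:[17,19] -> miss, prune
    N15 x:[9,43/3] y:[15,28] z:[43/3,56/3] -> miss, prune
  N9 x:[29/3,64/3] y:[47/3,76/3] z:[19,27] -> hit [19,64/3], descend [13, 16]
    N13 x:[38/3,64/3] y:[20,76/3] z:[21,27] -> hit [21,64/3], descend [10, 14]
      N10 x:[38/3,59/3] y:[20,23] z:[67/3,27] -> miss, prune
      N14 x:[47/3,64/3] y:[71/3,76/3] z:[21,24] -> miss, prune
    N16 x:[29/3,59/3] y:[47/3,61/3] z:[19,76/3] -> hit [19,59/3], descend [1, 3]
      N1 x:[52/3,59/3] y:[47/3,58/3] z:[19,76/3] -> hit [19,58/3] leaf, test {P3@t=19, P7(miss), P17(miss)}
      N3 x:[29/3,47/3] y:[16,61/3] z:[65/3,76/3] -> miss, prune

13 AABB tests over nodes [0, 2, 11, 6, 7, 15, 9, 13, 10, 14, 16, 1, 3]; 1 leaf entered; closest P3.

== RESULT ==
13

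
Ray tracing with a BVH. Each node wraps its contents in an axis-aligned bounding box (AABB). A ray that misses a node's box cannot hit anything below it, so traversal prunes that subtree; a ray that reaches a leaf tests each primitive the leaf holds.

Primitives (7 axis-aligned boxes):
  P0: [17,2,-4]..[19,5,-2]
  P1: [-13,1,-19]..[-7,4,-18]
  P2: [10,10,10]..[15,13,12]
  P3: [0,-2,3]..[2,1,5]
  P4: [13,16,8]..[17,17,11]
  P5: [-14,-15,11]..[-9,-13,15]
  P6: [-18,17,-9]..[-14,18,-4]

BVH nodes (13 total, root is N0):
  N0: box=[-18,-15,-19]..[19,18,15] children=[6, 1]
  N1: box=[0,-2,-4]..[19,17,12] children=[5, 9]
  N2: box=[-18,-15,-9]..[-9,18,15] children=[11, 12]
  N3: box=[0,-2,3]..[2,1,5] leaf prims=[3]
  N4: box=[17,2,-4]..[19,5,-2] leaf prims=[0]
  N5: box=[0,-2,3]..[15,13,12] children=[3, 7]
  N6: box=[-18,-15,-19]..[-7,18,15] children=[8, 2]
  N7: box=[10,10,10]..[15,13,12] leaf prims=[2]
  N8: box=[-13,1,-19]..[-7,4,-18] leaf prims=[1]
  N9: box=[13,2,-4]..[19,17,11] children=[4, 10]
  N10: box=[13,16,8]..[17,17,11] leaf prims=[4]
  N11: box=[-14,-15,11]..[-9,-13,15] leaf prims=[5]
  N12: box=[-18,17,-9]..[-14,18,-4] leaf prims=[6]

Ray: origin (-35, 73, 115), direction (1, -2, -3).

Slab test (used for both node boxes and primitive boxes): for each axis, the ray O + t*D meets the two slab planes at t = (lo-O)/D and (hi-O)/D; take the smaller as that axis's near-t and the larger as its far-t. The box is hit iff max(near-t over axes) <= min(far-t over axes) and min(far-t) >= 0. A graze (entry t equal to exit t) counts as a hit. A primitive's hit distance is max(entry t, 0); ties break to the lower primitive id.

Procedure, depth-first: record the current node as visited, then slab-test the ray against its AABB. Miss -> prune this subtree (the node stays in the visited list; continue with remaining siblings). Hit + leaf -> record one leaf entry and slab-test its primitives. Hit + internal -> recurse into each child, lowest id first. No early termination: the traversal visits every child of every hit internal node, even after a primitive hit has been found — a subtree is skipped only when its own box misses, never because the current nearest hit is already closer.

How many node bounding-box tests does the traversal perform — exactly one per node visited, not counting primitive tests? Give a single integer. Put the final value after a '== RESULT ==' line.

Traverse from the root:
N0 x:[17,54] y:[55/2,44] z:[100/3,134/3] -> hit [100/3,44], descend [1, 6]
  N1 x:[35,54] y:[28,75/2] z:[103/3,119/3] -> hit [35,75/2], descend [5, 9]
    N5 x:[35,50] y:[30,75/2] z:[103/3,112/3] -> hit [35,112/3], descend [3, 7]
      N3 x:[35,37] y:[36,75/2] z:[110/3,112/3] -> hit [110/3,37] leaf, test {P3@t=110/3}
      N7 x:[45,50] y:[30,63/2] z:[103/3,35] -> miss, prune
    N9 x:[48,54] y:[28,71/2] z:[104/3,119/3] -> miss, prune
  N6 x:[17,28] y:[55/2,44] z:[100/3,134/3] -> miss, prune

Visited [0, 1, 5, 3, 7, 9, 6]. Tests: 7 box, 1 leaf. Nearest: P3.

== RESULT ==
7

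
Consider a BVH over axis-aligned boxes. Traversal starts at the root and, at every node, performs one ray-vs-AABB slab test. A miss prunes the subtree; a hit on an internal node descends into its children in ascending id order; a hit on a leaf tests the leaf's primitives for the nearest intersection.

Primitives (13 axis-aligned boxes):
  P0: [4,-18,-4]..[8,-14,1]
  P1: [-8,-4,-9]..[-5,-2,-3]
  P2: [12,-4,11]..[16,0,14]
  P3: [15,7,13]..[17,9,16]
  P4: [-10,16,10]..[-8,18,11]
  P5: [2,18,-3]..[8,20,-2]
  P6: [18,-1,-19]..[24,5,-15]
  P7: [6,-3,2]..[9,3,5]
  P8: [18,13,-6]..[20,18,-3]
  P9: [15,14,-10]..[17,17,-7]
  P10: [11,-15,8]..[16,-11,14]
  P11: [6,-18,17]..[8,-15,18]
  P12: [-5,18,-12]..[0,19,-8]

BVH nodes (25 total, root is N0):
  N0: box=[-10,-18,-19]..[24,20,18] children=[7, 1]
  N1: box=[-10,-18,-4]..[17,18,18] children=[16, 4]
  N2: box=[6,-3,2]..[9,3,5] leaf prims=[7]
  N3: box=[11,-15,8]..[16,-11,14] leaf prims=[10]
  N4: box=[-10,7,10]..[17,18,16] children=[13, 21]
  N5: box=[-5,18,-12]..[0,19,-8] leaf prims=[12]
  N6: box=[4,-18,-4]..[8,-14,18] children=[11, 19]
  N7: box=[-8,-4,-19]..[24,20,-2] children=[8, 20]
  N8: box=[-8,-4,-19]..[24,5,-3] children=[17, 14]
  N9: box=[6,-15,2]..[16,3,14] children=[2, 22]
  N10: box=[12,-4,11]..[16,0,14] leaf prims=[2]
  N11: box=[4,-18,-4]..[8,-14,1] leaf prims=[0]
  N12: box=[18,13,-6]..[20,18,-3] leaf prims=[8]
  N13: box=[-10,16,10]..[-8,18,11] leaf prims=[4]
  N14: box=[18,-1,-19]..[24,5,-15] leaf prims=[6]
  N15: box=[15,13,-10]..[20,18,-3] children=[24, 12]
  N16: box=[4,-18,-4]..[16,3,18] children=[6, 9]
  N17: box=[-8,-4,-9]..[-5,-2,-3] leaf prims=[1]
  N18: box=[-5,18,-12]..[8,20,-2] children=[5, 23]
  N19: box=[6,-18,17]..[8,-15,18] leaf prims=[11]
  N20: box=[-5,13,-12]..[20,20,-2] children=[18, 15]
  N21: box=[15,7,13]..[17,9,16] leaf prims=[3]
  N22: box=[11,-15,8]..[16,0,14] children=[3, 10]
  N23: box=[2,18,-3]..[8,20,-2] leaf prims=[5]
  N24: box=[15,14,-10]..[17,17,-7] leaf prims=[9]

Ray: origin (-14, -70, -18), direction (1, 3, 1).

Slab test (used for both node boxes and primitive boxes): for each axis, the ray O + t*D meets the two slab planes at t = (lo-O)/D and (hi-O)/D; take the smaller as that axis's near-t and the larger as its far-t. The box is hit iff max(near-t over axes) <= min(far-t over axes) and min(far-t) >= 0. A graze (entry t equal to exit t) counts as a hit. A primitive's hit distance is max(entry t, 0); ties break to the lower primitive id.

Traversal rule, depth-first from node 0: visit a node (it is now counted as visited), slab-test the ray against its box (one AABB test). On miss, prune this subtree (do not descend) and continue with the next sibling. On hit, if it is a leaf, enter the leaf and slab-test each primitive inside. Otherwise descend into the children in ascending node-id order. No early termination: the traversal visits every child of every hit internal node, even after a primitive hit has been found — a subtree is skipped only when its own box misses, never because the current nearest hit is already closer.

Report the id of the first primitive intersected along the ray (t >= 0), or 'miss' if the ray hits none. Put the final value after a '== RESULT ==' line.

Trace the traversal:
N0 x:[4,38] y:[52/3,30] z:[-1,36] -> hit [52/3,30], descend [1, 7]
  N1 x:[4,31] y:[52/3,88/3] z:[14,36] -> hit [52/3,88/3], descend [4, 16]
    N4 x:[4,31] y:[77/3,88/3] z:[28,34] -> hit [28,88/3], descend [13, 21]
      N13 x:[4,6] y:[86/3,88/3] z:[28,29] -> miss, prune
      N21 x:[29,31] y:[77/3,79/3] z:[31,34] -> miss, prune
    N16 x:[18,30] y:[52/3,73/3] z:[14,36] -> hit [18,73/3], descend [6, 9]
      N6 x:[18,22] y:[52/3,56/3] z:[14,36] -> hit [18,56/3], descend [11, 19]
        N11 x:[18,22] y:[52/3,56/3] z:[14,19] -> hit [18,56/3] leaf, test {P0@t=18}
        N19 x:[20,22] y:[52/3,55/3] z:[35,36] -> miss, prune
      N9 x:[20,30] y:[55/3,73/3] z:[20,32] -> hit [20,73/3], descend [2, 22]
        N2 x:[20,23] y:[67/3,73/3] z:[20,23] -> hit [67/3,23] leaf, test {P7@t=67/3}
        N22 x:[25,30] y:[55/3,70/3] z:[26,32] -> miss, prune
  N7 x:[6,38] y:[22,30] z:[-1,16] -> miss, prune

order=[0, 1, 4, 13, 21, 16, 6, 11, 19, 9, 2, 22, 7]  |boxes|=13  |leaves|=2  hit=P0

== RESULT ==
0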